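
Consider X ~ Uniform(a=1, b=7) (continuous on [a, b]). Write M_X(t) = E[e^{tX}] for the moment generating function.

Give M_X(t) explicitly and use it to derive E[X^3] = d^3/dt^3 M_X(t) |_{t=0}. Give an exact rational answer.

M_X(t) = (e^(7*t) - e^(t))/(6*t)
D^3[M](t) = (343*t^3*e^(7*t) - t^3*e^(t) - 147*t^2*e^(7*t) + 3*t^2*e^(t) + 42*t*e^(7*t) - 6*t*e^(t) - 6*e^(7*t) + 6*e^(t))/(6*t^4)

E[X^3] = D^3[M](0) = 100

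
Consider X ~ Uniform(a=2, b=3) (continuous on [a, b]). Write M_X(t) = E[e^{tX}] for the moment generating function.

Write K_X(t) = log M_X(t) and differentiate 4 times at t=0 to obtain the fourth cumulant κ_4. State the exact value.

κ_4 = K′′′′(0) = -1/120

M_X(t) = (e^(3*t) - e^(2*t))/t
K_X(t) = log M_X(t) = -log(t) + log(e^(3*t) - e^(2*t))
K′(t) = (3*t*e^(t) - 2*t - e^(t) + 1)/(t*e^(t) - t)
K′′(t) = (-t^2*e^(t) + e^(2*t) - 2*e^(t) + 1)/(t^2*e^(2*t) - 2*t^2*e^(t) + t^2)
K′′′(t) = (t^3*e^(2*t) + t^3*e^(t) - 2*e^(3*t) + 6*e^(2*t) - 6*e^(t) + 2)/(t^3*e^(3*t) - 3*t^3*e^(2*t) + 3*t^3*e^(t) - t^3)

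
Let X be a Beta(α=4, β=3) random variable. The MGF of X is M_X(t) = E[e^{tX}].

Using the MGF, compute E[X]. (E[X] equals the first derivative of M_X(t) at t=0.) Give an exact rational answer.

M_X(t) = ₁F₁(4; 7; t)
D[M](t) = 4*₁F₁(5; 8; t)/7

E[X] = D[M](0) = 4/7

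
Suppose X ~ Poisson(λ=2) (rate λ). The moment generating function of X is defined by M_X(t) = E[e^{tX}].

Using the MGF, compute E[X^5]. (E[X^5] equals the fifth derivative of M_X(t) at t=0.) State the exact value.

E[X^5] = M′′′′′(0) = 454

M_X(t) = e^(2*e^(t) - 2)
M′(t) = 2*e^(-2)*e^(t)*e^(2*e^(t))
M′′(t) = (4*e^(2*t)*e^(2*e^(t)) + 2*e^(t)*e^(2*e^(t)))*e^(-2)
M′′′(t) = (8*e^(3*t)*e^(2*e^(t)) + 12*e^(2*t)*e^(2*e^(t)) + 2*e^(t)*e^(2*e^(t)))*e^(-2)
M′′′′(t) = (16*e^(4*t)*e^(2*e^(t)) + 48*e^(3*t)*e^(2*e^(t)) + 28*e^(2*t)*e^(2*e^(t)) + 2*e^(t)*e^(2*e^(t)))*e^(-2)
M′′′′′(t) = (32*e^(5*t)*e^(2*e^(t)) + 160*e^(4*t)*e^(2*e^(t)) + 200*e^(3*t)*e^(2*e^(t)) + 60*e^(2*t)*e^(2*e^(t)) + 2*e^(t)*e^(2*e^(t)))*e^(-2)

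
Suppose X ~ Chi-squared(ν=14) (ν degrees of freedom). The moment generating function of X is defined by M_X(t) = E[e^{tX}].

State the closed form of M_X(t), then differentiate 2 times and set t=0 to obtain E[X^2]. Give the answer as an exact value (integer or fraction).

M_X(t) = (1 - 2*t)^(-7)
M^(2)(t) = -224/(512*t^9 - 2304*t^8 + 4608*t^7 - 5376*t^6 + 4032*t^5 - 2016*t^4 + 672*t^3 - 144*t^2 + 18*t - 1)

E[X^2] = M^(2)(0) = 224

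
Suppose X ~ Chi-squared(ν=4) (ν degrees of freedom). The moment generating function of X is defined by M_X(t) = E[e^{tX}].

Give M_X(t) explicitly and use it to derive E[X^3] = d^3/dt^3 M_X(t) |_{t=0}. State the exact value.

M_X(t) = (1 - 2*t)^(-2)
M^(3)(t) = -192/(32*t^5 - 80*t^4 + 80*t^3 - 40*t^2 + 10*t - 1)

E[X^3] = M^(3)(0) = 192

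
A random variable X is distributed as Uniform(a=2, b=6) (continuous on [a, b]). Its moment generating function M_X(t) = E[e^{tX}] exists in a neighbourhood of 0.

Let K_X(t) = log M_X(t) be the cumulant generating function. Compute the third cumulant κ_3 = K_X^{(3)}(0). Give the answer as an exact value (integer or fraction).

κ_3 = K′′′(0) = 0

M_X(t) = (e^(6*t) - e^(2*t))/(4*t)
K_X(t) = log M_X(t) = -log(t) + log(e^(6*t) - e^(2*t)) - 2*log(2)
K′(t) = (6*t*e^(4*t) - 2*t - e^(4*t) + 1)/(t*e^(4*t) - t)
K′′(t) = (-16*t^2*e^(4*t) + e^(8*t) - 2*e^(4*t) + 1)/(t^2*e^(8*t) - 2*t^2*e^(4*t) + t^2)
K′′′(t) = (64*t^3*e^(8*t) + 64*t^3*e^(4*t) - 2*e^(12*t) + 6*e^(8*t) - 6*e^(4*t) + 2)/(t^3*e^(12*t) - 3*t^3*e^(8*t) + 3*t^3*e^(4*t) - t^3)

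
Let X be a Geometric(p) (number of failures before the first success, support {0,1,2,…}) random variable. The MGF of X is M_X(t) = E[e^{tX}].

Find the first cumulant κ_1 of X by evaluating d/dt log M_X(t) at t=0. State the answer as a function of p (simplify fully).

M_X(t) = p/(-(1 - p)*e^(t) + 1)
K_X(t) = log M_X(t) = log(p) - log(-(1 - p)*e^(t) + 1)
K^(1)(t) = (-p*e^(t) + e^(t))/(p*e^(t) - e^(t) + 1)

κ_1 = K^(1)(0) = (1 - p)/p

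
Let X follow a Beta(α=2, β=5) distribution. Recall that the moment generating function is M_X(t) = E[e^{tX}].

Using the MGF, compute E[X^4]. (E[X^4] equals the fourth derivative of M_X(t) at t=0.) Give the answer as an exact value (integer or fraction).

M_X(t) = ₁F₁(2; 7; t)
D^4[M](t) = ₁F₁(6; 11; t)/42

E[X^4] = D^4[M](0) = 1/42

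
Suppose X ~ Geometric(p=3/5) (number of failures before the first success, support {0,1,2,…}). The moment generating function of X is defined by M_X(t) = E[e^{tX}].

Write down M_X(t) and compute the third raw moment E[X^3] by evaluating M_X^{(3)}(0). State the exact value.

M_X(t) = 3/(5*(1 - 2*e^(t)/5))
D^3[M](t) = (24*e^(3*t) + 240*e^(2*t) + 150*e^(t))/(16*e^(4*t) - 160*e^(3*t) + 600*e^(2*t) - 1000*e^(t) + 625)

E[X^3] = D^3[M](0) = 46/9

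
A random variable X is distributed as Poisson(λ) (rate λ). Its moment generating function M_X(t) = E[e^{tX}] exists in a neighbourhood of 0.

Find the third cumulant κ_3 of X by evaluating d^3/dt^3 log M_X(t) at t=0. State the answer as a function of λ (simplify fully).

M_X(t) = e^(λ*(e^(t) - 1))
K_X(t) = log M_X(t) = λ*(e^(t) - 1)
D^3[K](t) = λ*e^(t)

κ_3 = D^3[K](0) = λ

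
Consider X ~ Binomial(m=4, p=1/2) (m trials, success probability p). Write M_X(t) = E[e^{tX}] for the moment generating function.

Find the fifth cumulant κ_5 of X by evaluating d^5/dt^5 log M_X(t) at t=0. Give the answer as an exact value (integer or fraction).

M_X(t) = (e^(t)/2 + 1/2)^4
K_X(t) = log M_X(t) = 4*log(e^(t)/2 + 1/2)
K^(5)(t) = (-4*e^(4*t) + 44*e^(3*t) - 44*e^(2*t) + 4*e^(t))/(e^(5*t) + 5*e^(4*t) + 10*e^(3*t) + 10*e^(2*t) + 5*e^(t) + 1)

κ_5 = K^(5)(0) = 0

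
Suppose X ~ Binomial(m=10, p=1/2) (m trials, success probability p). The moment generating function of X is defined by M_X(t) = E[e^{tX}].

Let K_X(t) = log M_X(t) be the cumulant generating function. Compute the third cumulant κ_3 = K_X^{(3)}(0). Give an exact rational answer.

κ_3 = K^(3)(0) = 0

M_X(t) = (e^(t)/2 + 1/2)^10
K_X(t) = log M_X(t) = 10*log(e^(t)/2 + 1/2)
K^(3)(t) = (-10*e^(2*t) + 10*e^(t))/(e^(3*t) + 3*e^(2*t) + 3*e^(t) + 1)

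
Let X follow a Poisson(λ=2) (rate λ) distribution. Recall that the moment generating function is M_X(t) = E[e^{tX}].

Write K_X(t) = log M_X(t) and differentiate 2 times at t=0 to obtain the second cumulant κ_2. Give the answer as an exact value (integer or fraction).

M_X(t) = e^(2*e^(t) - 2)
K_X(t) = log M_X(t) = 2*e^(t) - 2
K′(t) = 2*e^(t)
K′′(t) = 2*e^(t)

κ_2 = K′′(0) = 2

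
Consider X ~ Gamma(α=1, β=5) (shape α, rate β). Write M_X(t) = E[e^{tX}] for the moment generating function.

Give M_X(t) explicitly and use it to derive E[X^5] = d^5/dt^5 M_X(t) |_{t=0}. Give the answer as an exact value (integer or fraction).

M_X(t) = 5/(5 - t)
M^(5)(t) = 600/(t^6 - 30*t^5 + 375*t^4 - 2500*t^3 + 9375*t^2 - 18750*t + 15625)

E[X^5] = M^(5)(0) = 24/625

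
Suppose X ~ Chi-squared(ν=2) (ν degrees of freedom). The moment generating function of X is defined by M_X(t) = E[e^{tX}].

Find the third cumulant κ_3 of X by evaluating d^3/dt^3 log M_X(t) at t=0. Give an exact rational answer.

κ_3 = K^(3)(0) = 16

M_X(t) = 1/(1 - 2*t)
K_X(t) = log M_X(t) = -log(1 - 2*t)
K^(3)(t) = -16/(8*t^3 - 12*t^2 + 6*t - 1)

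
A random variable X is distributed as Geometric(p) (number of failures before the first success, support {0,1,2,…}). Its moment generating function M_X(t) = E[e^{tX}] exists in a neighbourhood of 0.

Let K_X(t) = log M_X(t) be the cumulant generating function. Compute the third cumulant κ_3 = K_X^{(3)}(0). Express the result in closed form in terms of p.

κ_3 = K′′′(0) = (p^2 - 3*p + 2)/p^3

M_X(t) = p/(-(1 - p)*e^(t) + 1)
K_X(t) = log M_X(t) = log(p) - log(-(1 - p)*e^(t) + 1)
K′(t) = (-p*e^(t) + e^(t))/(p*e^(t) - e^(t) + 1)
K′′(t) = (-p*e^(t) + e^(t))/(p^2*e^(2*t) - 2*p*e^(2*t) + 2*p*e^(t) + e^(2*t) - 2*e^(t) + 1)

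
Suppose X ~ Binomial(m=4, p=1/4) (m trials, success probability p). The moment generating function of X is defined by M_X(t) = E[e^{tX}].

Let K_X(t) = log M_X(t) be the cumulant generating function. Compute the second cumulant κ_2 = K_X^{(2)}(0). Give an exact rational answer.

κ_2 = K^(2)(0) = 3/4

M_X(t) = (e^(t)/4 + 3/4)^4
K_X(t) = log M_X(t) = 4*log(e^(t)/4 + 3/4)
K^(2)(t) = 12*e^(t)/(e^(2*t) + 6*e^(t) + 9)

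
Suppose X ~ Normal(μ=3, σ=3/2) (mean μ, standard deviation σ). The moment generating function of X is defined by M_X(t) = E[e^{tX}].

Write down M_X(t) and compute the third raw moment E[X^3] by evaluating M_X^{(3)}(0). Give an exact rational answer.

M_X(t) = e^(9*t^2/8 + 3*t)
dM/dt = 9*t*e^(3*t)*e^(9*t^2/8)/4 + 3*e^(3*t)*e^(9*t^2/8)
d^2M/dt^2 = 81*t^2*e^(3*t)*e^(9*t^2/8)/16 + 27*t*e^(3*t)*e^(9*t^2/8)/2 + 45*e^(3*t)*e^(9*t^2/8)/4
d^3M/dt^3 = 729*t^3*e^(3*t)*e^(9*t^2/8)/64 + 729*t^2*e^(3*t)*e^(9*t^2/8)/16 + 1215*t*e^(3*t)*e^(9*t^2/8)/16 + 189*e^(3*t)*e^(9*t^2/8)/4

E[X^3] = d^3M/dt^3 |_{t=0} = 189/4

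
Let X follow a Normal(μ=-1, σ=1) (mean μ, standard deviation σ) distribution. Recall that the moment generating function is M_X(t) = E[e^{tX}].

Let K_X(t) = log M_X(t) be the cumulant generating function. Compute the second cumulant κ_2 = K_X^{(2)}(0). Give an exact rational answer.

κ_2 = K′′(0) = 1

M_X(t) = e^(t^2/2 - t)
K_X(t) = log M_X(t) = t^2/2 - t
K′(t) = t - 1
K′′(t) = 1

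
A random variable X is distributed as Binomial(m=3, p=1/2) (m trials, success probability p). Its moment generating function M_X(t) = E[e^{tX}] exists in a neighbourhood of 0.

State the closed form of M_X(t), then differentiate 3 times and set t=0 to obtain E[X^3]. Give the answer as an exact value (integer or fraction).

M_X(t) = (e^(t)/2 + 1/2)^3
M′(t) = 3*e^(3*t)/8 + 3*e^(2*t)/4 + 3*e^(t)/8
M′′(t) = 9*e^(3*t)/8 + 3*e^(2*t)/2 + 3*e^(t)/8
M′′′(t) = 27*e^(3*t)/8 + 3*e^(2*t) + 3*e^(t)/8

E[X^3] = M′′′(0) = 27/4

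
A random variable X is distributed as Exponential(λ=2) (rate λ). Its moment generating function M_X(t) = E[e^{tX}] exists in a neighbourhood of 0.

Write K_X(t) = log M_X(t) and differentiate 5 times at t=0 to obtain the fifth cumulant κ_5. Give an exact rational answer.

M_X(t) = 2/(2 - t)
K_X(t) = log M_X(t) = -log(2 - t) + log(2)
dK/dt = -1/(t - 2)
d^2K/dt^2 = 1/(t^2 - 4*t + 4)
d^3K/dt^3 = -2/(t^3 - 6*t^2 + 12*t - 8)
d^4K/dt^4 = 6/(t^4 - 8*t^3 + 24*t^2 - 32*t + 16)
d^5K/dt^5 = -24/(t^5 - 10*t^4 + 40*t^3 - 80*t^2 + 80*t - 32)

κ_5 = d^5K/dt^5 |_{t=0} = 3/4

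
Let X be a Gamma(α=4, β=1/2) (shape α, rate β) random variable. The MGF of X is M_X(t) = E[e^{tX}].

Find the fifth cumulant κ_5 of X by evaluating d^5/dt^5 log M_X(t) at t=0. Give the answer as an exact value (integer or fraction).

M_X(t) = 1/(16*(1/2 - t)^4)
K_X(t) = log M_X(t) = -4*log(1/2 - t) - 4*log(2)
K^(5)(t) = -3072/(32*t^5 - 80*t^4 + 80*t^3 - 40*t^2 + 10*t - 1)

κ_5 = K^(5)(0) = 3072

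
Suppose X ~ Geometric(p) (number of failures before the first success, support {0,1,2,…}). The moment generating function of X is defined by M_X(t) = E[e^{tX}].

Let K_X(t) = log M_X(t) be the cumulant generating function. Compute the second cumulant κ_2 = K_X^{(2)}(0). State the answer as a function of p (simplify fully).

κ_2 = D^2[K](0) = (1 - p)/p^2

M_X(t) = p/(-(1 - p)*e^(t) + 1)
K_X(t) = log M_X(t) = log(p) - log(-(1 - p)*e^(t) + 1)
D^2[K](t) = (-p*e^(t) + e^(t))/(p^2*e^(2*t) - 2*p*e^(2*t) + 2*p*e^(t) + e^(2*t) - 2*e^(t) + 1)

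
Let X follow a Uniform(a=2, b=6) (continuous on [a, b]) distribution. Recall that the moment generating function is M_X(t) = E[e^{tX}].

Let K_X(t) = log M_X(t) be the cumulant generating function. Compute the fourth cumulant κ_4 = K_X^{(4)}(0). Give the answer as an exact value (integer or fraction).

M_X(t) = (e^(6*t) - e^(2*t))/(4*t)
K_X(t) = log M_X(t) = -log(t) + log(e^(6*t) - e^(2*t)) - 2*log(2)
dK/dt = (6*t*e^(4*t) - 2*t - e^(4*t) + 1)/(t*e^(4*t) - t)
d^2K/dt^2 = (-16*t^2*e^(4*t) + e^(8*t) - 2*e^(4*t) + 1)/(t^2*e^(8*t) - 2*t^2*e^(4*t) + t^2)
d^3K/dt^3 = (64*t^3*e^(8*t) + 64*t^3*e^(4*t) - 2*e^(12*t) + 6*e^(8*t) - 6*e^(4*t) + 2)/(t^3*e^(12*t) - 3*t^3*e^(8*t) + 3*t^3*e^(4*t) - t^3)

κ_4 = d^4K/dt^4 |_{t=0} = -32/15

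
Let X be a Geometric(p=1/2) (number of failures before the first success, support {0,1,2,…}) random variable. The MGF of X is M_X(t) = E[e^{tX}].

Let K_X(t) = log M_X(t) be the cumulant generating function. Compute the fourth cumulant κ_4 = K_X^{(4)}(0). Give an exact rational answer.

M_X(t) = 1/(2*(1 - e^(t)/2))
K_X(t) = log M_X(t) = -log(1 - e^(t)/2) - log(2)
dK/dt = -e^(t)/(e^(t) - 2)
d^2K/dt^2 = 2*e^(t)/(e^(2*t) - 4*e^(t) + 4)
d^3K/dt^3 = (-2*e^(2*t) - 4*e^(t))/(e^(3*t) - 6*e^(2*t) + 12*e^(t) - 8)
d^4K/dt^4 = (2*e^(3*t) + 16*e^(2*t) + 8*e^(t))/(e^(4*t) - 8*e^(3*t) + 24*e^(2*t) - 32*e^(t) + 16)

κ_4 = d^4K/dt^4 |_{t=0} = 26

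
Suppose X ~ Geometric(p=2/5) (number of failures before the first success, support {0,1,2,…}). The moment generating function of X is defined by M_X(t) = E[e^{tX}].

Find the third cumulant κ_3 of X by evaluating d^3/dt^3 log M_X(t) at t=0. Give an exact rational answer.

M_X(t) = 2/(5*(1 - 3*e^(t)/5))
K_X(t) = log M_X(t) = -log(1 - 3*e^(t)/5) - log(5) + log(2)
D^3[K](t) = (-45*e^(2*t) - 75*e^(t))/(27*e^(3*t) - 135*e^(2*t) + 225*e^(t) - 125)

κ_3 = D^3[K](0) = 15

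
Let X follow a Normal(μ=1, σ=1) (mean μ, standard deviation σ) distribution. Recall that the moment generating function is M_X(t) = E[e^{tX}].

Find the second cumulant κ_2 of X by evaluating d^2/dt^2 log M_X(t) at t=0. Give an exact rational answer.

M_X(t) = e^(t^2/2 + t)
K_X(t) = log M_X(t) = t^2/2 + t
K^(2)(t) = 1

κ_2 = K^(2)(0) = 1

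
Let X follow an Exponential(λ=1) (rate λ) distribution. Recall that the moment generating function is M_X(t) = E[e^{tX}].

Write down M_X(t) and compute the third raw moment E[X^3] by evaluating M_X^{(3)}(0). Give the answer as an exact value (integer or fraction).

M_X(t) = 1/(1 - t)
M′(t) = 1/(t^2 - 2*t + 1)
M′′(t) = -2/(t^3 - 3*t^2 + 3*t - 1)
M′′′(t) = 6/(t^4 - 4*t^3 + 6*t^2 - 4*t + 1)

E[X^3] = M′′′(0) = 6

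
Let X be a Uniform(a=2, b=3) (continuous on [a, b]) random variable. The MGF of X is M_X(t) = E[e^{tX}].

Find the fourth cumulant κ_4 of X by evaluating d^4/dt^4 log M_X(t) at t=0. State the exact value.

M_X(t) = (e^(3*t) - e^(2*t))/t
K_X(t) = log M_X(t) = -log(t) + log(e^(3*t) - e^(2*t))
K′(t) = (3*t*e^(t) - 2*t - e^(t) + 1)/(t*e^(t) - t)
K′′(t) = (-t^2*e^(t) + e^(2*t) - 2*e^(t) + 1)/(t^2*e^(2*t) - 2*t^2*e^(t) + t^2)
K′′′(t) = (t^3*e^(2*t) + t^3*e^(t) - 2*e^(3*t) + 6*e^(2*t) - 6*e^(t) + 2)/(t^3*e^(3*t) - 3*t^3*e^(2*t) + 3*t^3*e^(t) - t^3)

κ_4 = K′′′′(0) = -1/120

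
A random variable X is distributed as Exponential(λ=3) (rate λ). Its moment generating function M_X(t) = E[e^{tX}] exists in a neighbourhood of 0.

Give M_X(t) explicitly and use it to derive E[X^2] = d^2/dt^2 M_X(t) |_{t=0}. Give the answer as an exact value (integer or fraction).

E[X^2] = M′′(0) = 2/9

M_X(t) = 3/(3 - t)
M′(t) = 3/(t^2 - 6*t + 9)
M′′(t) = -6/(t^3 - 9*t^2 + 27*t - 27)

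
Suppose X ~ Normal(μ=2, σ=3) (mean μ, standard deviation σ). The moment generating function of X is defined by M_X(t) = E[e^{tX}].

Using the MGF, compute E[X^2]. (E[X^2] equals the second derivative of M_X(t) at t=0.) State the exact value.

E[X^2] = M^(2)(0) = 13

M_X(t) = e^(9*t^2/2 + 2*t)
M^(2)(t) = 81*t^2*e^(2*t)*e^(9*t^2/2) + 36*t*e^(2*t)*e^(9*t^2/2) + 13*e^(2*t)*e^(9*t^2/2)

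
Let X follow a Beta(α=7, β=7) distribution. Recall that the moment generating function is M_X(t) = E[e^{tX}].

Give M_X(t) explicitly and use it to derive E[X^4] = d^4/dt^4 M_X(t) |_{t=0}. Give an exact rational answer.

M_X(t) = ₁F₁(7; 14; t)
M′(t) = ₁F₁(8; 15; t)/2
M′′(t) = 4*₁F₁(9; 16; t)/15
M′′′(t) = 3*₁F₁(10; 17; t)/20
M′′′′(t) = 3*₁F₁(11; 18; t)/34

E[X^4] = M′′′′(0) = 3/34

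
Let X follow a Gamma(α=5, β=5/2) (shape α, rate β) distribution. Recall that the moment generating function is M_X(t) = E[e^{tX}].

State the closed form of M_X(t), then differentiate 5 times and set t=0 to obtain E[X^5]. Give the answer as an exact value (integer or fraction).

M_X(t) = 3125/(32*(5/2 - t)^5)
D^5[M](t) = 1512000000/(1024*t^10 - 25600*t^9 + 288000*t^8 - 1920000*t^7 + 8400000*t^6 - 25200000*t^5 + 52500000*t^4 - 75000000*t^3 + 70312500*t^2 - 39062500*t + 9765625)

E[X^5] = D^5[M](0) = 96768/625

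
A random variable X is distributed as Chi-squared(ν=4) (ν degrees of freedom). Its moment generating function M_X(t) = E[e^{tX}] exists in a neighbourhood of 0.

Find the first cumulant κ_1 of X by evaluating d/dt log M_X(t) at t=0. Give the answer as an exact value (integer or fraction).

κ_1 = dK/dt |_{t=0} = 4

M_X(t) = (1 - 2*t)^(-2)
K_X(t) = log M_X(t) = -2*log(1 - 2*t)
dK/dt = -4/(2*t - 1)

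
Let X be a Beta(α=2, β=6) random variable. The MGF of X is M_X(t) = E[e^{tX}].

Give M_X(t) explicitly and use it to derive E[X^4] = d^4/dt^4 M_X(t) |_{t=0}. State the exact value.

E[X^4] = M^(4)(0) = 1/66

M_X(t) = ₁F₁(2; 8; t)
M^(4)(t) = ₁F₁(6; 12; t)/66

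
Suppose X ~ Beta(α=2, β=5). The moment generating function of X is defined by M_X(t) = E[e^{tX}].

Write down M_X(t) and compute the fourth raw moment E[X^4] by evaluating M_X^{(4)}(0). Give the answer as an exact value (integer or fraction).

E[X^4] = d^4M/dt^4 |_{t=0} = 1/42

M_X(t) = ₁F₁(2; 7; t)
dM/dt = 2*₁F₁(3; 8; t)/7
d^2M/dt^2 = 3*₁F₁(4; 9; t)/28
d^3M/dt^3 = ₁F₁(5; 10; t)/21
d^4M/dt^4 = ₁F₁(6; 11; t)/42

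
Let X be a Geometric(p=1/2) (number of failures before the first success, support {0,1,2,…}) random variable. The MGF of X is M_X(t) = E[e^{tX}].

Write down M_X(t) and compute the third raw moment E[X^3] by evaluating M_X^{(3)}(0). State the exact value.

E[X^3] = D^3[M](0) = 13

M_X(t) = 1/(2*(1 - e^(t)/2))
D^3[M](t) = (e^(3*t) + 8*e^(2*t) + 4*e^(t))/(e^(4*t) - 8*e^(3*t) + 24*e^(2*t) - 32*e^(t) + 16)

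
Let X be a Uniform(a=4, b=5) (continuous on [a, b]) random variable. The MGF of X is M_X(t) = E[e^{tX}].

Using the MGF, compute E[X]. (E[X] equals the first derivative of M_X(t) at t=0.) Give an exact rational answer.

M_X(t) = (e^(5*t) - e^(4*t))/t
M′(t) = (5*t*e^(5*t) - 4*t*e^(4*t) - e^(5*t) + e^(4*t))/t^2

E[X] = M′(0) = 9/2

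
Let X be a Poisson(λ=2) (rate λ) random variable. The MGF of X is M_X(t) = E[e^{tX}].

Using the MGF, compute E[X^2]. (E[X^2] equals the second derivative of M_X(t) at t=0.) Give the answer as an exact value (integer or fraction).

E[X^2] = M′′(0) = 6

M_X(t) = e^(2*e^(t) - 2)
M′(t) = 2*e^(-2)*e^(t)*e^(2*e^(t))
M′′(t) = (4*e^(2*t)*e^(2*e^(t)) + 2*e^(t)*e^(2*e^(t)))*e^(-2)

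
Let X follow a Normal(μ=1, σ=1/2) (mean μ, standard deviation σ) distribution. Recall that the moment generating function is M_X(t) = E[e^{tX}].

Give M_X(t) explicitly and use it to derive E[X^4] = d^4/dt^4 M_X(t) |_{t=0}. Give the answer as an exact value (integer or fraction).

M_X(t) = e^(t^2/8 + t)
D^4[M](t) = t^4*e^(t)*e^(t^2/8)/256 + t^3*e^(t)*e^(t^2/8)/16 + 15*t^2*e^(t)*e^(t^2/8)/32 + 7*t*e^(t)*e^(t^2/8)/4 + 43*e^(t)*e^(t^2/8)/16

E[X^4] = D^4[M](0) = 43/16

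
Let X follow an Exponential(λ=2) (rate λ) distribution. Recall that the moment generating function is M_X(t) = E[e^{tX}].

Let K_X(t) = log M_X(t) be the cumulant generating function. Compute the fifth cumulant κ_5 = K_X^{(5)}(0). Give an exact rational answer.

M_X(t) = 2/(2 - t)
K_X(t) = log M_X(t) = -log(2 - t) + log(2)
D^5[K](t) = -24/(t^5 - 10*t^4 + 40*t^3 - 80*t^2 + 80*t - 32)

κ_5 = D^5[K](0) = 3/4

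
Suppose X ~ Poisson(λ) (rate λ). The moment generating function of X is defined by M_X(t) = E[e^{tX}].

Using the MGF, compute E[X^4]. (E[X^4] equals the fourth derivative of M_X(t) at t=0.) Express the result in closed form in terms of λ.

M_X(t) = e^(λ*(e^(t) - 1))
M′(t) = λ*e^(-λ)*e^(t)*e^(λ*e^(t))
M′′(t) = (λ^2*e^(2*t)*e^(λ*e^(t)) + λ*e^(t)*e^(λ*e^(t)))*e^(-λ)
M′′′(t) = (λ^3*e^(3*t)*e^(λ*e^(t)) + 3*λ^2*e^(2*t)*e^(λ*e^(t)) + λ*e^(t)*e^(λ*e^(t)))*e^(-λ)
M′′′′(t) = (λ^4*e^(4*t)*e^(λ*e^(t)) + 6*λ^3*e^(3*t)*e^(λ*e^(t)) + 7*λ^2*e^(2*t)*e^(λ*e^(t)) + λ*e^(t)*e^(λ*e^(t)))*e^(-λ)

E[X^4] = M′′′′(0) = λ*(λ^3 + 6*λ^2 + 7*λ + 1)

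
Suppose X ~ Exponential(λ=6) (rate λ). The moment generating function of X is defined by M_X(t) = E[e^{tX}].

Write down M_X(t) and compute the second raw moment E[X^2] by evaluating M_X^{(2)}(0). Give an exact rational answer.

E[X^2] = M′′(0) = 1/18

M_X(t) = 6/(6 - t)
M′(t) = 6/(t^2 - 12*t + 36)
M′′(t) = -12/(t^3 - 18*t^2 + 108*t - 216)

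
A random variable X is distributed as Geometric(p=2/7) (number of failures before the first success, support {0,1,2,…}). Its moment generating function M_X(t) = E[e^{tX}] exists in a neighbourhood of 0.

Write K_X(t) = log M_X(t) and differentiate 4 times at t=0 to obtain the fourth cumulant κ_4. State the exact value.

κ_4 = K′′′′(0) = 3745/8

M_X(t) = 2/(7*(1 - 5*e^(t)/7))
K_X(t) = log M_X(t) = -log(1 - 5*e^(t)/7) - log(7) + log(2)
K′(t) = -5*e^(t)/(5*e^(t) - 7)
K′′(t) = 35*e^(t)/(25*e^(2*t) - 70*e^(t) + 49)
K′′′(t) = (-175*e^(2*t) - 245*e^(t))/(125*e^(3*t) - 525*e^(2*t) + 735*e^(t) - 343)
K′′′′(t) = (875*e^(3*t) + 4900*e^(2*t) + 1715*e^(t))/(625*e^(4*t) - 3500*e^(3*t) + 7350*e^(2*t) - 6860*e^(t) + 2401)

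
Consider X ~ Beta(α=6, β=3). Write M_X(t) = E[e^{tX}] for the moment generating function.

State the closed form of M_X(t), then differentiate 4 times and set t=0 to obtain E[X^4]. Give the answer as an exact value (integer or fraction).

E[X^4] = M^(4)(0) = 14/55

M_X(t) = ₁F₁(6; 9; t)
M^(4)(t) = 14*₁F₁(10; 13; t)/55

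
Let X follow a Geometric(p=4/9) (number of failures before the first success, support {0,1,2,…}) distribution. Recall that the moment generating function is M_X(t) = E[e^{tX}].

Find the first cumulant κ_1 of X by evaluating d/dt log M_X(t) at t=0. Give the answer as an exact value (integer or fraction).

M_X(t) = 4/(9*(1 - 5*e^(t)/9))
K_X(t) = log M_X(t) = -log(1 - 5*e^(t)/9) - 2*log(3) + 2*log(2)
dK/dt = -5*e^(t)/(5*e^(t) - 9)

κ_1 = dK/dt |_{t=0} = 5/4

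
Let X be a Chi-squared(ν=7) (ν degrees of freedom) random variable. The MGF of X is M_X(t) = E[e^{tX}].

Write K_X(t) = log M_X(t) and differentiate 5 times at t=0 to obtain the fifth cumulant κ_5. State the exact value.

κ_5 = D^5[K](0) = 2688

M_X(t) = (1 - 2*t)^(-7/2)
K_X(t) = log M_X(t) = -7*log(1 - 2*t)/2
D^5[K](t) = -2688/(32*t^5 - 80*t^4 + 80*t^3 - 40*t^2 + 10*t - 1)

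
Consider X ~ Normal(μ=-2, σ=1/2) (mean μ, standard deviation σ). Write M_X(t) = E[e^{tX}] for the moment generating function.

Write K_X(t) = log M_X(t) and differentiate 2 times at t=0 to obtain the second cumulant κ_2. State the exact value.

κ_2 = d^2K/dt^2 |_{t=0} = 1/4

M_X(t) = e^(t^2/8 - 2*t)
K_X(t) = log M_X(t) = t^2/8 - 2*t
dK/dt = t/4 - 2
d^2K/dt^2 = 1/4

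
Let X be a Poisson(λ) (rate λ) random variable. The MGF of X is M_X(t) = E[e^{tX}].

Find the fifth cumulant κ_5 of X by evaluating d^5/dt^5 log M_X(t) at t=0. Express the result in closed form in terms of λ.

κ_5 = d^5K/dt^5 |_{t=0} = λ

M_X(t) = e^(λ*(e^(t) - 1))
K_X(t) = log M_X(t) = λ*(e^(t) - 1)
dK/dt = λ*e^(t)
d^2K/dt^2 = λ*e^(t)
d^3K/dt^3 = λ*e^(t)
d^4K/dt^4 = λ*e^(t)
d^5K/dt^5 = λ*e^(t)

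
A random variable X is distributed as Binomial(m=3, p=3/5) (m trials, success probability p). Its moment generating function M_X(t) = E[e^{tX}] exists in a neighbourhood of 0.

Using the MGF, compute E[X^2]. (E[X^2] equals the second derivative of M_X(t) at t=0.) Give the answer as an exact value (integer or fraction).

E[X^2] = M^(2)(0) = 99/25

M_X(t) = (3*e^(t)/5 + 2/5)^3
M^(2)(t) = 243*e^(3*t)/125 + 216*e^(2*t)/125 + 36*e^(t)/125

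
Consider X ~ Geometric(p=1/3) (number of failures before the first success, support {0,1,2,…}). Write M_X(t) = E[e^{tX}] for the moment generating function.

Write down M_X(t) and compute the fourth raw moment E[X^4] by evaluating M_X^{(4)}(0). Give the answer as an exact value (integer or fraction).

E[X^4] = D^4[M](0) = 730

M_X(t) = 1/(3*(1 - 2*e^(t)/3))
D^4[M](t) = (-16*e^(4*t) - 264*e^(3*t) - 396*e^(2*t) - 54*e^(t))/(32*e^(5*t) - 240*e^(4*t) + 720*e^(3*t) - 1080*e^(2*t) + 810*e^(t) - 243)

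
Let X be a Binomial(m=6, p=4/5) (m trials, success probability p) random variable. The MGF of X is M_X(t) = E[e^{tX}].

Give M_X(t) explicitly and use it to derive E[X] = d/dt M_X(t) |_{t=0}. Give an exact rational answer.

M_X(t) = (4*e^(t)/5 + 1/5)^6
M′(t) = 24576*e^(6*t)/15625 + 6144*e^(5*t)/3125 + 3072*e^(4*t)/3125 + 768*e^(3*t)/3125 + 96*e^(2*t)/3125 + 24*e^(t)/15625

E[X] = M′(0) = 24/5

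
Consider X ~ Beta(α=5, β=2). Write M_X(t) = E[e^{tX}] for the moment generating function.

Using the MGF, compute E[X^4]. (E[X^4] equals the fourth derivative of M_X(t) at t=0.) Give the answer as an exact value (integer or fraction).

M_X(t) = ₁F₁(5; 7; t)
D^4[M](t) = ₁F₁(9; 11; t)/3

E[X^4] = D^4[M](0) = 1/3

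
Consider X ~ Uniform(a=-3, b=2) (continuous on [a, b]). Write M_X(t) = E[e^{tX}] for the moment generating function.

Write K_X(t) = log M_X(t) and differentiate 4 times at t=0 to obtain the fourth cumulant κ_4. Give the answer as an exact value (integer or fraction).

κ_4 = d^4K/dt^4 |_{t=0} = -125/24

M_X(t) = (e^(2*t) - e^(-3*t))/(5*t)
K_X(t) = log M_X(t) = -log(t) + log(e^(2*t) - e^(-3*t)) - log(5)
dK/dt = (2*t*e^(5*t) + 3*t - e^(5*t) + 1)/(t*e^(5*t) - t)
d^2K/dt^2 = (-25*t^2*e^(5*t) + e^(10*t) - 2*e^(5*t) + 1)/(t^2*e^(10*t) - 2*t^2*e^(5*t) + t^2)
d^3K/dt^3 = (125*t^3*e^(10*t) + 125*t^3*e^(5*t) - 2*e^(15*t) + 6*e^(10*t) - 6*e^(5*t) + 2)/(t^3*e^(15*t) - 3*t^3*e^(10*t) + 3*t^3*e^(5*t) - t^3)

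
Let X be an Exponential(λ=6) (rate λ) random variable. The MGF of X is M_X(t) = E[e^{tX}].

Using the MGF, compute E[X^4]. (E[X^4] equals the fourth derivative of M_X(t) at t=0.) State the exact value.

M_X(t) = 6/(6 - t)
M′(t) = 6/(t^2 - 12*t + 36)
M′′(t) = -12/(t^3 - 18*t^2 + 108*t - 216)
M′′′(t) = 36/(t^4 - 24*t^3 + 216*t^2 - 864*t + 1296)
M′′′′(t) = -144/(t^5 - 30*t^4 + 360*t^3 - 2160*t^2 + 6480*t - 7776)

E[X^4] = M′′′′(0) = 1/54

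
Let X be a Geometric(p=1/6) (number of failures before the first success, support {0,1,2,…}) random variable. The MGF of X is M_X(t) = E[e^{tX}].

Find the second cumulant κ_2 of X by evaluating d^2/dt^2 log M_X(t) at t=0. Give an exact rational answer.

M_X(t) = 1/(6*(1 - 5*e^(t)/6))
K_X(t) = log M_X(t) = -log(1 - 5*e^(t)/6) - log(6)
D^2[K](t) = 30*e^(t)/(25*e^(2*t) - 60*e^(t) + 36)

κ_2 = D^2[K](0) = 30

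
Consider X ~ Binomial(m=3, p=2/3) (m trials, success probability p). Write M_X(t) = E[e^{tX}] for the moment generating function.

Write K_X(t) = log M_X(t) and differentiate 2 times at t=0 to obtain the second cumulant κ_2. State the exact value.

M_X(t) = (2*e^(t)/3 + 1/3)^3
K_X(t) = log M_X(t) = 3*log(2*e^(t)/3 + 1/3)
dK/dt = 6*e^(t)/(2*e^(t) + 1)
d^2K/dt^2 = 6*e^(t)/(4*e^(2*t) + 4*e^(t) + 1)

κ_2 = d^2K/dt^2 |_{t=0} = 2/3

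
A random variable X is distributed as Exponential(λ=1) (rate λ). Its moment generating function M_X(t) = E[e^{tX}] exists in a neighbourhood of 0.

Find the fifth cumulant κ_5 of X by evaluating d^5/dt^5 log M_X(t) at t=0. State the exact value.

M_X(t) = 1/(1 - t)
K_X(t) = log M_X(t) = -log(1 - t)
dK/dt = -1/(t - 1)
d^2K/dt^2 = 1/(t^2 - 2*t + 1)
d^3K/dt^3 = -2/(t^3 - 3*t^2 + 3*t - 1)
d^4K/dt^4 = 6/(t^4 - 4*t^3 + 6*t^2 - 4*t + 1)
d^5K/dt^5 = -24/(t^5 - 5*t^4 + 10*t^3 - 10*t^2 + 5*t - 1)

κ_5 = d^5K/dt^5 |_{t=0} = 24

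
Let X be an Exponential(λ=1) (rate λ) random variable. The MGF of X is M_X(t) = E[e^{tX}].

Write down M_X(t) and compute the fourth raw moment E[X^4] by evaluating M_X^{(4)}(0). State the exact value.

M_X(t) = 1/(1 - t)
M′(t) = 1/(t^2 - 2*t + 1)
M′′(t) = -2/(t^3 - 3*t^2 + 3*t - 1)
M′′′(t) = 6/(t^4 - 4*t^3 + 6*t^2 - 4*t + 1)
M′′′′(t) = -24/(t^5 - 5*t^4 + 10*t^3 - 10*t^2 + 5*t - 1)

E[X^4] = M′′′′(0) = 24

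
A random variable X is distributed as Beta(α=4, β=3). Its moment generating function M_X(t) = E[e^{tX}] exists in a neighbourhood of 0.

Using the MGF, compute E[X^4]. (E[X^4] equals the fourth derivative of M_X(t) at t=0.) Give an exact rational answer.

E[X^4] = M′′′′(0) = 1/6

M_X(t) = ₁F₁(4; 7; t)
M′(t) = 4*₁F₁(5; 8; t)/7
M′′(t) = 5*₁F₁(6; 9; t)/14
M′′′(t) = 5*₁F₁(7; 10; t)/21
M′′′′(t) = ₁F₁(8; 11; t)/6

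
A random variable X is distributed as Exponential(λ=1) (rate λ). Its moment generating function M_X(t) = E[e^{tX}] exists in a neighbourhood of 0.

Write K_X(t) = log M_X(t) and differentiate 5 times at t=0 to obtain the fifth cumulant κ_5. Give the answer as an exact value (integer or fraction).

M_X(t) = 1/(1 - t)
K_X(t) = log M_X(t) = -log(1 - t)
K′(t) = -1/(t - 1)
K′′(t) = 1/(t^2 - 2*t + 1)
K′′′(t) = -2/(t^3 - 3*t^2 + 3*t - 1)
K′′′′(t) = 6/(t^4 - 4*t^3 + 6*t^2 - 4*t + 1)
K′′′′′(t) = -24/(t^5 - 5*t^4 + 10*t^3 - 10*t^2 + 5*t - 1)

κ_5 = K′′′′′(0) = 24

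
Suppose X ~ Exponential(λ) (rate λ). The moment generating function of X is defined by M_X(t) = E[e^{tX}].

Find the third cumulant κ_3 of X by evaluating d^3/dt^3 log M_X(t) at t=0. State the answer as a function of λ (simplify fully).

M_X(t) = λ/(λ - t)
K_X(t) = log M_X(t) = log(λ) - log(λ - t)
dK/dt = -1/(-λ + t)
d^2K/dt^2 = 1/(λ^2 - 2*λ*t + t^2)
d^3K/dt^3 = -2/(-λ^3 + 3*λ^2*t - 3*λ*t^2 + t^3)

κ_3 = d^3K/dt^3 |_{t=0} = 2/λ^3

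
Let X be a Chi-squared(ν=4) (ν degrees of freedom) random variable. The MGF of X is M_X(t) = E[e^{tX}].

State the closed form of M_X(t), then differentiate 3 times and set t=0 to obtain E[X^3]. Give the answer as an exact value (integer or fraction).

M_X(t) = (1 - 2*t)^(-2)
D^3[M](t) = -192/(32*t^5 - 80*t^4 + 80*t^3 - 40*t^2 + 10*t - 1)

E[X^3] = D^3[M](0) = 192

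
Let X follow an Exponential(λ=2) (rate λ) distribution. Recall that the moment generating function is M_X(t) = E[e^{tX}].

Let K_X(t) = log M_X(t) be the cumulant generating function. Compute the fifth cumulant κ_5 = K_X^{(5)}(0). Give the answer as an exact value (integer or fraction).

M_X(t) = 2/(2 - t)
K_X(t) = log M_X(t) = -log(2 - t) + log(2)
K′(t) = -1/(t - 2)
K′′(t) = 1/(t^2 - 4*t + 4)
K′′′(t) = -2/(t^3 - 6*t^2 + 12*t - 8)
K′′′′(t) = 6/(t^4 - 8*t^3 + 24*t^2 - 32*t + 16)
K′′′′′(t) = -24/(t^5 - 10*t^4 + 40*t^3 - 80*t^2 + 80*t - 32)

κ_5 = K′′′′′(0) = 3/4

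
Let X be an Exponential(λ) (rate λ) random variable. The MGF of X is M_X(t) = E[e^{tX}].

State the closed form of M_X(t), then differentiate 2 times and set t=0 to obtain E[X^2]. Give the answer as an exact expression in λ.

E[X^2] = D^2[M](0) = 2/λ^2

M_X(t) = λ/(λ - t)
D^2[M](t) = -2*λ/(-λ^3 + 3*λ^2*t - 3*λ*t^2 + t^3)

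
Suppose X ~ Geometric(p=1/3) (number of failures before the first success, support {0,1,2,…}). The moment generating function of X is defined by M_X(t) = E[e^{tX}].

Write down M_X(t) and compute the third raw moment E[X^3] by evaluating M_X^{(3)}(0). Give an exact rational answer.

M_X(t) = 1/(3*(1 - 2*e^(t)/3))
M^(3)(t) = (8*e^(3*t) + 48*e^(2*t) + 18*e^(t))/(16*e^(4*t) - 96*e^(3*t) + 216*e^(2*t) - 216*e^(t) + 81)

E[X^3] = M^(3)(0) = 74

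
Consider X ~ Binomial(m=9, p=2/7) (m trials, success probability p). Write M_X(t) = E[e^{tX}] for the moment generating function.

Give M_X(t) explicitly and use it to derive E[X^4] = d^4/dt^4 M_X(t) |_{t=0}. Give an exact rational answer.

E[X^4] = d^4M/dt^4 |_{t=0} = 46098/343

M_X(t) = (2*e^(t)/7 + 5/7)^9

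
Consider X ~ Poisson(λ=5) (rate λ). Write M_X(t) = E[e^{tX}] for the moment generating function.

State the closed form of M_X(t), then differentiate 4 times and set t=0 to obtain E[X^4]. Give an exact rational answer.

M_X(t) = e^(5*e^(t) - 5)
M′(t) = 5*e^(-5)*e^(t)*e^(5*e^(t))
M′′(t) = (25*e^(2*t)*e^(5*e^(t)) + 5*e^(t)*e^(5*e^(t)))*e^(-5)
M′′′(t) = (125*e^(3*t)*e^(5*e^(t)) + 75*e^(2*t)*e^(5*e^(t)) + 5*e^(t)*e^(5*e^(t)))*e^(-5)
M′′′′(t) = (625*e^(4*t)*e^(5*e^(t)) + 750*e^(3*t)*e^(5*e^(t)) + 175*e^(2*t)*e^(5*e^(t)) + 5*e^(t)*e^(5*e^(t)))*e^(-5)

E[X^4] = M′′′′(0) = 1555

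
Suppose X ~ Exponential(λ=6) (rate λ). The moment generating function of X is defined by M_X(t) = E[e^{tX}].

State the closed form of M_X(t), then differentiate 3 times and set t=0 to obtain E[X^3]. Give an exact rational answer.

M_X(t) = 6/(6 - t)
dM/dt = 6/(t^2 - 12*t + 36)
d^2M/dt^2 = -12/(t^3 - 18*t^2 + 108*t - 216)
d^3M/dt^3 = 36/(t^4 - 24*t^3 + 216*t^2 - 864*t + 1296)

E[X^3] = d^3M/dt^3 |_{t=0} = 1/36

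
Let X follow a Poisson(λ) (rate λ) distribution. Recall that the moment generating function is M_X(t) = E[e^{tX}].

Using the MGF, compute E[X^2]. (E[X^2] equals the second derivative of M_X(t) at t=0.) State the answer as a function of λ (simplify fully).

E[X^2] = d^2M/dt^2 |_{t=0} = λ*(λ + 1)

M_X(t) = e^(λ*(e^(t) - 1))
dM/dt = λ*e^(-λ)*e^(t)*e^(λ*e^(t))
d^2M/dt^2 = (λ^2*e^(2*t)*e^(λ*e^(t)) + λ*e^(t)*e^(λ*e^(t)))*e^(-λ)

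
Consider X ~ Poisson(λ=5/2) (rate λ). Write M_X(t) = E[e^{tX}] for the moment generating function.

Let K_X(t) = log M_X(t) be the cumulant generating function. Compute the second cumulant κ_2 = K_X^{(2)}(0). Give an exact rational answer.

M_X(t) = e^(5*e^(t)/2 - 5/2)
K_X(t) = log M_X(t) = 5*e^(t)/2 - 5/2
dK/dt = 5*e^(t)/2
d^2K/dt^2 = 5*e^(t)/2

κ_2 = d^2K/dt^2 |_{t=0} = 5/2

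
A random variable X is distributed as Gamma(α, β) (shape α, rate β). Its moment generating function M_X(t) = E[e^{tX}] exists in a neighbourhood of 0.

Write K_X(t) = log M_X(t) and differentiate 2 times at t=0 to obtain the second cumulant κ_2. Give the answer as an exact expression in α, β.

κ_2 = d^2K/dt^2 |_{t=0} = α/β^2

M_X(t) = (β/(β - t))^α
K_X(t) = log M_X(t) = α*(log(β) - log(β - t))
dK/dt = -α/(-β + t)
d^2K/dt^2 = α/(β^2 - 2*β*t + t^2)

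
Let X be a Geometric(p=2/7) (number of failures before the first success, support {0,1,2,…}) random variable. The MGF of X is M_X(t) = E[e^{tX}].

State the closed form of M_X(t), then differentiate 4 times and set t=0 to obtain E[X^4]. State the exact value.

M_X(t) = 2/(7*(1 - 5*e^(t)/7))
dM/dt = 10*e^(t)/(25*e^(2*t) - 70*e^(t) + 49)
d^2M/dt^2 = (-50*e^(2*t) - 70*e^(t))/(125*e^(3*t) - 525*e^(2*t) + 735*e^(t) - 343)
d^3M/dt^3 = (250*e^(3*t) + 1400*e^(2*t) + 490*e^(t))/(625*e^(4*t) - 3500*e^(3*t) + 7350*e^(2*t) - 6860*e^(t) + 2401)
d^4M/dt^4 = (-1250*e^(4*t) - 19250*e^(3*t) - 26950*e^(2*t) - 3430*e^(t))/(3125*e^(5*t) - 21875*e^(4*t) + 61250*e^(3*t) - 85750*e^(2*t) + 60025*e^(t) - 16807)

E[X^4] = d^4M/dt^4 |_{t=0} = 1590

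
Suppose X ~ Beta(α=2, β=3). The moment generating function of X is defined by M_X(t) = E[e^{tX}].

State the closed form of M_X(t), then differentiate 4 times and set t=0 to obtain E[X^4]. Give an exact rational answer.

E[X^4] = D^4[M](0) = 1/14

M_X(t) = ₁F₁(2; 5; t)
D^4[M](t) = ₁F₁(6; 9; t)/14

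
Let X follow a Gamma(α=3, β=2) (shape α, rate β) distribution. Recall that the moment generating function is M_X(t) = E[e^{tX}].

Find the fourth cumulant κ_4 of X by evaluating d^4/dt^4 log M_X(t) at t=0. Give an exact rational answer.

κ_4 = D^4[K](0) = 9/8

M_X(t) = 8/(2 - t)^3
K_X(t) = log M_X(t) = -3*log(2 - t) + 3*log(2)
D^4[K](t) = 18/(t^4 - 8*t^3 + 24*t^2 - 32*t + 16)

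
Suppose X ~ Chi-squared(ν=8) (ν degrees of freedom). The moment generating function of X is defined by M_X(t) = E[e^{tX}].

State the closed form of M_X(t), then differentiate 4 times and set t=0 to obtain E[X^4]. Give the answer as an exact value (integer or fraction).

M_X(t) = (1 - 2*t)^(-4)
D^4[M](t) = 13440/(256*t^8 - 1024*t^7 + 1792*t^6 - 1792*t^5 + 1120*t^4 - 448*t^3 + 112*t^2 - 16*t + 1)

E[X^4] = D^4[M](0) = 13440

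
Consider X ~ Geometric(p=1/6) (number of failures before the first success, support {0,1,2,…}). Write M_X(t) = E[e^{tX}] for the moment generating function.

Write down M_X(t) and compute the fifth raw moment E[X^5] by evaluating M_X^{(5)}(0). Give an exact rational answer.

E[X^5] = d^5M/dt^5 |_{t=0} = 544505

M_X(t) = 1/(6*(1 - 5*e^(t)/6))
dM/dt = 5*e^(t)/(25*e^(2*t) - 60*e^(t) + 36)
d^2M/dt^2 = (-25*e^(2*t) - 30*e^(t))/(125*e^(3*t) - 450*e^(2*t) + 540*e^(t) - 216)
d^3M/dt^3 = (125*e^(3*t) + 600*e^(2*t) + 180*e^(t))/(625*e^(4*t) - 3000*e^(3*t) + 5400*e^(2*t) - 4320*e^(t) + 1296)
d^4M/dt^4 = (-625*e^(4*t) - 8250*e^(3*t) - 9900*e^(2*t) - 1080*e^(t))/(3125*e^(5*t) - 18750*e^(4*t) + 45000*e^(3*t) - 54000*e^(2*t) + 32400*e^(t) - 7776)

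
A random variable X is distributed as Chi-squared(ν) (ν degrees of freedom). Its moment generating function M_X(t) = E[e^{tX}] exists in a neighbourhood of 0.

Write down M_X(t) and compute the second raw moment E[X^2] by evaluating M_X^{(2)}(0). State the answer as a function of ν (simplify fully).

M_X(t) = (1 - 2*t)^(-ν/2)
dM/dt = -ν/(2*t*(1 - 2*t)^(ν/2) - (1 - 2*t)^(ν/2))
d^2M/dt^2 = (ν^2 + 2*ν)/(4*t^2*(1 - 2*t)^(ν/2) - 4*t*(1 - 2*t)^(ν/2) + (1 - 2*t)^(ν/2))

E[X^2] = d^2M/dt^2 |_{t=0} = ν*(ν + 2)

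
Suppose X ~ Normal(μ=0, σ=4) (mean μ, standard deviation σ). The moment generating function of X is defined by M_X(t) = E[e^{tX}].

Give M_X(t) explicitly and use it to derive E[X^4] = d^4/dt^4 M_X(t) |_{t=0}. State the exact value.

E[X^4] = d^4M/dt^4 |_{t=0} = 768

M_X(t) = e^(8*t^2)
dM/dt = 16*t*e^(8*t^2)
d^2M/dt^2 = 256*t^2*e^(8*t^2) + 16*e^(8*t^2)
d^3M/dt^3 = 4096*t^3*e^(8*t^2) + 768*t*e^(8*t^2)
d^4M/dt^4 = 65536*t^4*e^(8*t^2) + 24576*t^2*e^(8*t^2) + 768*e^(8*t^2)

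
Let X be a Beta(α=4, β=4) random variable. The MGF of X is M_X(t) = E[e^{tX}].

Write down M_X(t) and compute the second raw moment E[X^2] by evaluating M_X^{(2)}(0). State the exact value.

E[X^2] = D^2[M](0) = 5/18

M_X(t) = ₁F₁(4; 8; t)
D^2[M](t) = 5*₁F₁(6; 10; t)/18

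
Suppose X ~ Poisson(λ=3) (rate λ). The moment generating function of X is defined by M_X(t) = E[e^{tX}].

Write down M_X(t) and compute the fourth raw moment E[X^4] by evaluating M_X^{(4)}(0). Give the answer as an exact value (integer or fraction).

E[X^4] = D^4[M](0) = 309

M_X(t) = e^(3*e^(t) - 3)
D^4[M](t) = (81*e^(4*t)*e^(3*e^(t)) + 162*e^(3*t)*e^(3*e^(t)) + 63*e^(2*t)*e^(3*e^(t)) + 3*e^(t)*e^(3*e^(t)))*e^(-3)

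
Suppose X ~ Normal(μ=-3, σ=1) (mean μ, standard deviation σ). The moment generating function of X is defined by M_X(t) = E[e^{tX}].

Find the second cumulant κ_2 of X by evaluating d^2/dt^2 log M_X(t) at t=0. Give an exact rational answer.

κ_2 = K^(2)(0) = 1

M_X(t) = e^(t^2/2 - 3*t)
K_X(t) = log M_X(t) = t^2/2 - 3*t
K^(2)(t) = 1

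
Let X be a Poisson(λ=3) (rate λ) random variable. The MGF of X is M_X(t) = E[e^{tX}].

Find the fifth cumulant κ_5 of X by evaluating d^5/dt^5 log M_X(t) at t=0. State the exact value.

M_X(t) = e^(3*e^(t) - 3)
K_X(t) = log M_X(t) = 3*e^(t) - 3
K′(t) = 3*e^(t)
K′′(t) = 3*e^(t)
K′′′(t) = 3*e^(t)
K′′′′(t) = 3*e^(t)
K′′′′′(t) = 3*e^(t)

κ_5 = K′′′′′(0) = 3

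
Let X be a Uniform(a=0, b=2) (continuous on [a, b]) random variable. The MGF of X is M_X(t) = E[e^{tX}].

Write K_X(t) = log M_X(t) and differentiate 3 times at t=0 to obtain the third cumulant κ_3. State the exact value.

M_X(t) = (e^(2*t) - 1)/(2*t)
K_X(t) = log M_X(t) = -log(t) + log(e^(2*t) - 1) - log(2)
dK/dt = (2*t*e^(2*t) - e^(2*t) + 1)/(t*e^(2*t) - t)
d^2K/dt^2 = (-4*t^2*e^(2*t) + e^(4*t) - 2*e^(2*t) + 1)/(t^2*e^(4*t) - 2*t^2*e^(2*t) + t^2)
d^3K/dt^3 = (8*t^3*e^(4*t) + 8*t^3*e^(2*t) - 2*e^(6*t) + 6*e^(4*t) - 6*e^(2*t) + 2)/(t^3*e^(6*t) - 3*t^3*e^(4*t) + 3*t^3*e^(2*t) - t^3)

κ_3 = d^3K/dt^3 |_{t=0} = 0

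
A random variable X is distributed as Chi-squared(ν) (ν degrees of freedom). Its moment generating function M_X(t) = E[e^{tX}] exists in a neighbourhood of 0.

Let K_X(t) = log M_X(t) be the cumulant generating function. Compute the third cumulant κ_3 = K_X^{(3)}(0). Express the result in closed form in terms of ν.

M_X(t) = (1 - 2*t)^(-ν/2)
K_X(t) = log M_X(t) = -ν*log(1 - 2*t)/2
K^(3)(t) = -8*ν/(8*t^3 - 12*t^2 + 6*t - 1)

κ_3 = K^(3)(0) = 8*ν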